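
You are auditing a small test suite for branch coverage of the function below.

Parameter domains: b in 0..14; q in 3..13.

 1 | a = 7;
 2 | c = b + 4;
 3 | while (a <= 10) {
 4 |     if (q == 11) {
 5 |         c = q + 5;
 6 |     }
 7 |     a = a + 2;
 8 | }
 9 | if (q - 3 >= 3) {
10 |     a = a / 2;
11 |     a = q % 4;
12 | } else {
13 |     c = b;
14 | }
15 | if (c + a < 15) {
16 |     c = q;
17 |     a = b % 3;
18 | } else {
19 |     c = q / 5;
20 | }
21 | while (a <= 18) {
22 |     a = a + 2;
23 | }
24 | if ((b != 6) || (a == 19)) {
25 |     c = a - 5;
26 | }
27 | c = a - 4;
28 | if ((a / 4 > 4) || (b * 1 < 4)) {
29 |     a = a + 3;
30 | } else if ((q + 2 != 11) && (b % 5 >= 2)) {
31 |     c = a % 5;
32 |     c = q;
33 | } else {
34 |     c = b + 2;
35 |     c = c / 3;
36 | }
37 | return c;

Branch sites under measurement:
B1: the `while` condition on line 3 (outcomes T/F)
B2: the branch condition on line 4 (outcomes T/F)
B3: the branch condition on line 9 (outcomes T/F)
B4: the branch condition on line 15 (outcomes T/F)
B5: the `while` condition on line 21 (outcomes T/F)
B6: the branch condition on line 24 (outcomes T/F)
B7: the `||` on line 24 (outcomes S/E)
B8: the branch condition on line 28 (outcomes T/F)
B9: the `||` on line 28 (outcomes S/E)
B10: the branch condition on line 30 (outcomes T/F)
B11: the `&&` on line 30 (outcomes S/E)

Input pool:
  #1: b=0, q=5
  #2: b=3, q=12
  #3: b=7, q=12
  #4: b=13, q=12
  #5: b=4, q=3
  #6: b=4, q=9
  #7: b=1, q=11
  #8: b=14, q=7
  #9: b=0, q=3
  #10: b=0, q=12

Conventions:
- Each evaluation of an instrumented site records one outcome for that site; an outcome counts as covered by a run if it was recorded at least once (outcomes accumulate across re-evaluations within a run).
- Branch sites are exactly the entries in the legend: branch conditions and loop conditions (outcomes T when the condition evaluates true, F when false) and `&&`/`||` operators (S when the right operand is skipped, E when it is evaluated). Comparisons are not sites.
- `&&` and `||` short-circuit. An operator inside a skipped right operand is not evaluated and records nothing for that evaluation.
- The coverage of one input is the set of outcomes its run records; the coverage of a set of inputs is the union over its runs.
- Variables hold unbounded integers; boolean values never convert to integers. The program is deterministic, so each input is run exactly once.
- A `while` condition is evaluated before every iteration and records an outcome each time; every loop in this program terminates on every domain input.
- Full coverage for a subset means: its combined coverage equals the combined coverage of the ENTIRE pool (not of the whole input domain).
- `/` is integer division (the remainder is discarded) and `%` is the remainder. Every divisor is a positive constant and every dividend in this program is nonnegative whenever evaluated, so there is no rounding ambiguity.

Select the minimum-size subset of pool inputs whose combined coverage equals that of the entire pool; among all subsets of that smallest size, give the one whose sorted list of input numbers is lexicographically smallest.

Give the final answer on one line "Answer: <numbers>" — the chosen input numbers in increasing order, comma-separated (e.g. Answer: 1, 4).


input #1, b=0, q=5: events B1->T, B2->F, B1->T, B2->F, B1->F, B3->F, B4->T, B5->T, B5->T, B5->T, B5->T, B5->T, B5->T, B5->T, ...; outcomes B1=T, B1=F, B2=F, B3=F, B4=T, B5=T, B5=F, B6=T, B7=S, B8=T, B9=S
input #2, b=3, q=12: events B1->T, B2->F, B1->T, B2->F, B1->F, B3->T, B4->T, B5->T, B5->T, B5->T, B5->T, B5->T, B5->T, B5->T, ...; outcomes B1=T, B1=F, B2=F, B3=T, B4=T, B5=T, B5=F, B6=T, B7=S, B8=T, B9=S
input #3, b=7, q=12: events B1->T, B2->F, B1->T, B2->F, B1->F, B3->T, B4->T, B5->T, B5->T, B5->T, B5->T, B5->T, B5->T, B5->T, ...; outcomes B1=T, B1=F, B2=F, B3=T, B4=T, B5=T, B5=F, B6=T, B7=S, B8=F, B9=E, B10=T, B11=E
input #4, b=13, q=12: events B1->T, B2->F, B1->T, B2->F, B1->F, B3->T, B4->F, B5->T, B5->T, B5->T, B5->T, B5->T, B5->T, B5->T, ...; outcomes B1=T, B1=F, B2=F, B3=T, B4=F, B5=T, B5=F, B6=T, B7=S, B8=T, B9=S
input #5, b=4, q=3: events B1->T, B2->F, B1->T, B2->F, B1->F, B3->F, B4->F, B5->T, B5->T, B5->T, B5->T, B5->F, B7->S, B6->T, ...; outcomes B1=T, B1=F, B2=F, B3=F, B4=F, B5=T, B5=F, B6=T, B7=S, B8=F, B9=E, B10=T, B11=E
input #6, b=4, q=9: events B1->T, B2->F, B1->T, B2->F, B1->F, B3->T, B4->T, B5->T, B5->T, B5->T, B5->T, B5->T, B5->T, B5->T, ...; outcomes B1=T, B1=F, B2=F, B3=T, B4=T, B5=T, B5=F, B6=T, B7=S, B8=F, B9=E, B10=F, B11=S
input #7, b=1, q=11: events B1->T, B2->T, B1->T, B2->T, B1->F, B3->T, B4->F, B5->T, B5->T, B5->T, B5->T, B5->T, B5->T, B5->T, ...; outcomes B1=T, B1=F, B2=T, B3=T, B4=F, B5=T, B5=F, B6=T, B7=S, B8=T, B9=E
input #8, b=14, q=7: events B1->T, B2->F, B1->T, B2->F, B1->F, B3->T, B4->F, B5->T, B5->T, B5->T, B5->T, B5->T, B5->T, B5->T, ...; outcomes B1=T, B1=F, B2=F, B3=T, B4=F, B5=T, B5=F, B6=T, B7=S, B8=F, B9=E, B10=T, B11=E
input #9, b=0, q=3: events B1->T, B2->F, B1->T, B2->F, B1->F, B3->F, B4->T, B5->T, B5->T, B5->T, B5->T, B5->T, B5->T, B5->T, ...; outcomes B1=T, B1=F, B2=F, B3=F, B4=T, B5=T, B5=F, B6=T, B7=S, B8=T, B9=S
input #10, b=0, q=12: events B1->T, B2->F, B1->T, B2->F, B1->F, B3->T, B4->T, B5->T, B5->T, B5->T, B5->T, B5->T, B5->T, B5->T, ...; outcomes B1=T, B1=F, B2=F, B3=T, B4=T, B5=T, B5=F, B6=T, B7=S, B8=T, B9=S
together the pool reaches 20 outcomes: B1=T, B1=F, B2=T, B2=F, B3=T, B3=F, B4=T, B4=F, B5=T, B5=F, B6=T, B7=S, B8=T, B8=F, B9=S, B9=E, B10=T, B10=F, B11=S, B11=E
no size-1 subset reaches all 20 outcomes (best union: 13/20)
no size-2 subset reaches all 20 outcomes (best union: 17/20)
no size-3 subset reaches all 20 outcomes (best union: 19/20)
the canonical winner is {1, 3, 6, 7}: size 4, full 20-outcome coverage, earliest index list among size-4 covers
Answer: 1, 3, 6, 7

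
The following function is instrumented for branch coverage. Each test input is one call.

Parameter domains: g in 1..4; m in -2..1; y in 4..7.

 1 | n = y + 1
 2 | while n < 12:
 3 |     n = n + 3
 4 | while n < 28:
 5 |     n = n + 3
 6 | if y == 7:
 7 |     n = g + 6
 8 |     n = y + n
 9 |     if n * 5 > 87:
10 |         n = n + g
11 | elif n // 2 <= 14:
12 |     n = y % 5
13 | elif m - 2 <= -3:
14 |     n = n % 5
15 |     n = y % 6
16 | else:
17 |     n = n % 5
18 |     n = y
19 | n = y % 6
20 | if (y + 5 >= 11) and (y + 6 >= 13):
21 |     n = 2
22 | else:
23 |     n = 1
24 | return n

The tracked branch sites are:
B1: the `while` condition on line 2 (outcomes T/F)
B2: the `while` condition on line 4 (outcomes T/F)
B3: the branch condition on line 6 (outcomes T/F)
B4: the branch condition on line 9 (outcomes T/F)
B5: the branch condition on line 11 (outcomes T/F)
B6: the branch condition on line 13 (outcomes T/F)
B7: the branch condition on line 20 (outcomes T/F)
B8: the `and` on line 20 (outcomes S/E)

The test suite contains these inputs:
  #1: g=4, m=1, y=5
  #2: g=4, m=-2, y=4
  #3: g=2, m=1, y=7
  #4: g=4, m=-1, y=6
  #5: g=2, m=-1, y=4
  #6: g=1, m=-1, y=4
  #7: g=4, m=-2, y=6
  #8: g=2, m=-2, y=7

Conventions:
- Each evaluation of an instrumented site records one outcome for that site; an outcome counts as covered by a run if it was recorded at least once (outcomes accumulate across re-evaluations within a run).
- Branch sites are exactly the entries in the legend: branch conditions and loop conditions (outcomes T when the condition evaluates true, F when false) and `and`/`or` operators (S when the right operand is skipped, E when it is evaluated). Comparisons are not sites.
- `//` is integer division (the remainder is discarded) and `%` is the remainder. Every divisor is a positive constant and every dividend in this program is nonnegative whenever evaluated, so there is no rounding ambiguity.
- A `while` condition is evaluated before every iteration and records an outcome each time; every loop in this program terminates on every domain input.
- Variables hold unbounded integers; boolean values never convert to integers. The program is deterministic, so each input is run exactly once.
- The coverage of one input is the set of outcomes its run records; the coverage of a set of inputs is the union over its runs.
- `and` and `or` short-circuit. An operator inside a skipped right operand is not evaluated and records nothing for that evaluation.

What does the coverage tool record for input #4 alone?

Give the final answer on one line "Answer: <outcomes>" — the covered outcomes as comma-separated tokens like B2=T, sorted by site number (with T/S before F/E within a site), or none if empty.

Simulating input #4 (g=4, m=-1, y=6) step by step:
  B1->T, B1->T, B1->F, B2->T, B2->T, B2->T, B2->T, B2->T, B2->F, B3->F
  B5->T, B8->E, B7->F
distinct outcomes covered: B1=T, B1=F, B2=T, B2=F, B3=F, B5=T, B7=F, B8=E

Answer: B1=T, B1=F, B2=T, B2=F, B3=F, B5=T, B7=F, B8=E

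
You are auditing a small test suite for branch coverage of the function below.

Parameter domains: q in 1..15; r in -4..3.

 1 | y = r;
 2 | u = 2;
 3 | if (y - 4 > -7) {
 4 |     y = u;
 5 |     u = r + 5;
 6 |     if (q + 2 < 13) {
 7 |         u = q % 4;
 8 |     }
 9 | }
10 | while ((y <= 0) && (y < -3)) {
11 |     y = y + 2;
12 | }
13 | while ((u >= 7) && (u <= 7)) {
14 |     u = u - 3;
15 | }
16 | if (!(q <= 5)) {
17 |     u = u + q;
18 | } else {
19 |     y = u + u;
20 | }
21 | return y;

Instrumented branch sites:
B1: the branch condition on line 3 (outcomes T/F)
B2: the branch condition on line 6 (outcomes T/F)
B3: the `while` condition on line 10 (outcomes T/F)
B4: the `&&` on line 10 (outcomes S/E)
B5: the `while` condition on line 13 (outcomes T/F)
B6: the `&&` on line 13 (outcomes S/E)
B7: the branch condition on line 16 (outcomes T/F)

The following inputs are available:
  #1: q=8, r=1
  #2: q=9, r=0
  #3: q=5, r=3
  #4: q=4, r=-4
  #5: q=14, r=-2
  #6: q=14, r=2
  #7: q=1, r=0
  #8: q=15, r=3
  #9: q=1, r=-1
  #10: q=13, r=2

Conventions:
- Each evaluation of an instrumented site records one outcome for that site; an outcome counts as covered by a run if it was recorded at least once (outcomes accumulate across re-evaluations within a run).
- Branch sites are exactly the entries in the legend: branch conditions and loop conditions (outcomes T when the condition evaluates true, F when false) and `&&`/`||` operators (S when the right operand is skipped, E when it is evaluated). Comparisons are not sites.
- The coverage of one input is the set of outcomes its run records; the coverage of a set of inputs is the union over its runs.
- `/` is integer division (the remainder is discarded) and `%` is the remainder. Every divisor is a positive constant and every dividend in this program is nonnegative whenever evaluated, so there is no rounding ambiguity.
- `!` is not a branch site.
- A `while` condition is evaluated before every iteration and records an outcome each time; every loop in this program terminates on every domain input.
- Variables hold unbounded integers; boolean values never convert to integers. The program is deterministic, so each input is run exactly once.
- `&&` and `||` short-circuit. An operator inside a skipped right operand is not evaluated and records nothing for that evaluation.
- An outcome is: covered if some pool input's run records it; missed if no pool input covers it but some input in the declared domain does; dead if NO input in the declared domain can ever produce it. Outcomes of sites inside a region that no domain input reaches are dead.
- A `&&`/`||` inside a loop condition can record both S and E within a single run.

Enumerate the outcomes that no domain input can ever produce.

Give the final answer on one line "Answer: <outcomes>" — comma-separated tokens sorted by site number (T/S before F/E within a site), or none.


sweeping the full domain (120 inputs) for each outcome:
  reachable outcomes have witnesses, e.g. B1=T (e.g. q=1, r=-2), B1=F (e.g. q=1, r=-4), B2=T (e.g. q=1, r=-2), B2=F (e.g. q=11, r=-2)
Answer: none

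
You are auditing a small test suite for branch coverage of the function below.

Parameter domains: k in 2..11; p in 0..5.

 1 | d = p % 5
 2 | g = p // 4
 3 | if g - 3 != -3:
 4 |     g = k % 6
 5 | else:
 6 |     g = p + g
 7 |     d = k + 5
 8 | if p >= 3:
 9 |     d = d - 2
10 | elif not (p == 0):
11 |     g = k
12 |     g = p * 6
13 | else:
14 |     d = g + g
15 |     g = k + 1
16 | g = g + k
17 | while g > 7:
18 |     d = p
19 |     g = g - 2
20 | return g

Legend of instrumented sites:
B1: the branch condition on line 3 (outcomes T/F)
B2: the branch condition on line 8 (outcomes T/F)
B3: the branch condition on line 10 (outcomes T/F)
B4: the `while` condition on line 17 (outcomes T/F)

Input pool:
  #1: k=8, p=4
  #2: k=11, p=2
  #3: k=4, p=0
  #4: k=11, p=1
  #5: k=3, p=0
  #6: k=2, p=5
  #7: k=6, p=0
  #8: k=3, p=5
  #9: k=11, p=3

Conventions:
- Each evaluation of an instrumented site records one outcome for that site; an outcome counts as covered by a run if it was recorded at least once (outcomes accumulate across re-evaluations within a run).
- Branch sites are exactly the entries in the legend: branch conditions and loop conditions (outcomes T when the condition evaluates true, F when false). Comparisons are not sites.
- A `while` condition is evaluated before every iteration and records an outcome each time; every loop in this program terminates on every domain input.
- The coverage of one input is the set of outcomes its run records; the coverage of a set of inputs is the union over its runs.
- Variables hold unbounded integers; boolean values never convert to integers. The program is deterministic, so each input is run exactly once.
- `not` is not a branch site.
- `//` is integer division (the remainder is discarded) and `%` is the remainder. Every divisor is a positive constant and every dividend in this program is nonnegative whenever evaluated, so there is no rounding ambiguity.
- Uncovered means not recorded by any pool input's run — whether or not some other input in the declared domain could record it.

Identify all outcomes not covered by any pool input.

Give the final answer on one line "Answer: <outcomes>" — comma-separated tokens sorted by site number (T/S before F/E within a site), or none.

run #1 (k=8, p=4) runs B1->T, B2->T, B4->T, B4->T, B4->F; records B1=T, B2=T, B4=T, B4=F
run #2 (k=11, p=2) runs B1->F, B2->F, B3->T, B4->T, B4->T, B4->T, B4->T, B4->T, B4->T, B4->T, B4->T, B4->F; records B1=F, B2=F, B3=T, B4=T, B4=F
run #3 (k=4, p=0) runs B1->F, B2->F, B3->F, B4->T, B4->F; records B1=F, B2=F, B3=F, B4=T, B4=F
run #4 (k=11, p=1) runs B1->F, B2->F, B3->T, B4->T, B4->T, B4->T, B4->T, B4->T, B4->F; records B1=F, B2=F, B3=T, B4=T, B4=F
run #5 (k=3, p=0) runs B1->F, B2->F, B3->F, B4->F; records B1=F, B2=F, B3=F, B4=F
run #6 (k=2, p=5) runs B1->T, B2->T, B4->F; records B1=T, B2=T, B4=F
run #7 (k=6, p=0) runs B1->F, B2->F, B3->F, B4->T, B4->T, B4->T, B4->F; records B1=F, B2=F, B3=F, B4=T, B4=F
run #8 (k=3, p=5) runs B1->T, B2->T, B4->F; records B1=T, B2=T, B4=F
run #9 (k=11, p=3) runs B1->F, B2->T, B4->T, B4->T, B4->T, B4->T, B4->F; records B1=F, B2=T, B4=T, B4=F
union over the pool: B1=T, B1=F, B2=T, B2=F, B3=T, B3=F, B4=T, B4=F
uncovered (0 of 8): none

Answer: none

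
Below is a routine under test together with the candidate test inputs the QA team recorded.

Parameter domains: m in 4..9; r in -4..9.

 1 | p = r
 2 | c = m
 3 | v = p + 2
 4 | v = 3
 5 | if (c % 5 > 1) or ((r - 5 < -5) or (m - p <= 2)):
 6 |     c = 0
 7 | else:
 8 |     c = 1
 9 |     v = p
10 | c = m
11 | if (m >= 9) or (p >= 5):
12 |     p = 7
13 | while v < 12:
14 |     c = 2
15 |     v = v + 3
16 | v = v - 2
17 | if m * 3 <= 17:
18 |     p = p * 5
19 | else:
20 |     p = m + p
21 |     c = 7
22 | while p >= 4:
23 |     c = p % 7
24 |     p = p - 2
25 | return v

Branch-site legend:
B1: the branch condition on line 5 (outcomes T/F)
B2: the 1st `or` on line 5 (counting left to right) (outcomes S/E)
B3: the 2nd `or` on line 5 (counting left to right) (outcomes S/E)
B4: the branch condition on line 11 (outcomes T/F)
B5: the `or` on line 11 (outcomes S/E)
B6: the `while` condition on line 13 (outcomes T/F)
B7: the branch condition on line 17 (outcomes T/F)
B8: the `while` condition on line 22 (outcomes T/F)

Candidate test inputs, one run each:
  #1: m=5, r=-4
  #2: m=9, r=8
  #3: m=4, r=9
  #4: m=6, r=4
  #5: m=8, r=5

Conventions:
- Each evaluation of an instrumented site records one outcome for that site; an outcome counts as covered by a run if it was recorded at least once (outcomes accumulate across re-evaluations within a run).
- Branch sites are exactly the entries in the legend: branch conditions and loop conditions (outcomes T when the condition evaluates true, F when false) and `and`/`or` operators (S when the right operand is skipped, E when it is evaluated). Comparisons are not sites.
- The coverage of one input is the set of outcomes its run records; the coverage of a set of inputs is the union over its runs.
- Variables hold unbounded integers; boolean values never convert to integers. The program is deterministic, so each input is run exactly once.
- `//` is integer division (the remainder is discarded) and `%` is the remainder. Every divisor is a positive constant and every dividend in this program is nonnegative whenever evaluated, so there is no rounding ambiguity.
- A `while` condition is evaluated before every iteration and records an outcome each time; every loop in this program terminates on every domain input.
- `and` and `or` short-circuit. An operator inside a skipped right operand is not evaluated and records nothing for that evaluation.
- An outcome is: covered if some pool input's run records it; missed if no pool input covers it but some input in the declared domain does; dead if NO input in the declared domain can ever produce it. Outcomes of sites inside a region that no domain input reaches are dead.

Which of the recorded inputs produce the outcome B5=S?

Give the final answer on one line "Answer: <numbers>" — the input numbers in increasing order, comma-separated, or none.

input #1 (m=5, r=-4): does not produce B5=S
input #2 (m=9, r=8): produces B5=S
input #3 (m=4, r=9): does not produce B5=S
input #4 (m=6, r=4): does not produce B5=S
input #5 (m=8, r=5): does not produce B5=S

Answer: 2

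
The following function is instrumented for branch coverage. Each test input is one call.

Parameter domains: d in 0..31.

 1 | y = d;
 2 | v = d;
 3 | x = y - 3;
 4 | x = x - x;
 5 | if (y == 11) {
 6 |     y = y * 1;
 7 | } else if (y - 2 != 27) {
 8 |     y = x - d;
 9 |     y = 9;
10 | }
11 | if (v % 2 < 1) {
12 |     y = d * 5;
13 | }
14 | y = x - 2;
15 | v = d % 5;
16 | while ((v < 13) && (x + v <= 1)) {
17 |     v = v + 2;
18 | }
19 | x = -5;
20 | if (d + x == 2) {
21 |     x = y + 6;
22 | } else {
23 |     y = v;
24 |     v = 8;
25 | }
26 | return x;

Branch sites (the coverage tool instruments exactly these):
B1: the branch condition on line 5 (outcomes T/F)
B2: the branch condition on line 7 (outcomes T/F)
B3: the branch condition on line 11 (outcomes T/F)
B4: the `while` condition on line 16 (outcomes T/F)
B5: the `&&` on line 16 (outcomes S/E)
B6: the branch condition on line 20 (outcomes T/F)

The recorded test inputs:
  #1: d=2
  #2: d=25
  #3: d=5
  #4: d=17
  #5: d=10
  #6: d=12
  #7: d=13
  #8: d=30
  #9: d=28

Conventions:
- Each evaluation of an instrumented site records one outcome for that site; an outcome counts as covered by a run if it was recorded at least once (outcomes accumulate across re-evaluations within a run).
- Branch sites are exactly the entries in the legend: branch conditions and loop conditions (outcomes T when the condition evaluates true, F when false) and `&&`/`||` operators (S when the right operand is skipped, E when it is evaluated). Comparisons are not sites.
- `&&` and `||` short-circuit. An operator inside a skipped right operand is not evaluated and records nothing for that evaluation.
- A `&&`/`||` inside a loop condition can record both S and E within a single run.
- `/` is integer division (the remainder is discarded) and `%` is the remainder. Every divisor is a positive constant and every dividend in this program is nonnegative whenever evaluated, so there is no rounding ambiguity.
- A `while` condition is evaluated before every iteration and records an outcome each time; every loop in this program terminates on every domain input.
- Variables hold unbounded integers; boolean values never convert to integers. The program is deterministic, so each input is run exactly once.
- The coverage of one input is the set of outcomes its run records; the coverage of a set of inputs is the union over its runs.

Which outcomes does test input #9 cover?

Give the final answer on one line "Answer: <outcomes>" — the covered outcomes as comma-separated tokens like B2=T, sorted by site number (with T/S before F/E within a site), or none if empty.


Running input #9 (d=28), event by event:
  B1->F, B2->T, B3->T, B5->E, B4->F, B6->F
collecting distinct outcomes: B1=F, B2=T, B3=T, B4=F, B5=E, B6=F
Answer: B1=F, B2=T, B3=T, B4=F, B5=E, B6=F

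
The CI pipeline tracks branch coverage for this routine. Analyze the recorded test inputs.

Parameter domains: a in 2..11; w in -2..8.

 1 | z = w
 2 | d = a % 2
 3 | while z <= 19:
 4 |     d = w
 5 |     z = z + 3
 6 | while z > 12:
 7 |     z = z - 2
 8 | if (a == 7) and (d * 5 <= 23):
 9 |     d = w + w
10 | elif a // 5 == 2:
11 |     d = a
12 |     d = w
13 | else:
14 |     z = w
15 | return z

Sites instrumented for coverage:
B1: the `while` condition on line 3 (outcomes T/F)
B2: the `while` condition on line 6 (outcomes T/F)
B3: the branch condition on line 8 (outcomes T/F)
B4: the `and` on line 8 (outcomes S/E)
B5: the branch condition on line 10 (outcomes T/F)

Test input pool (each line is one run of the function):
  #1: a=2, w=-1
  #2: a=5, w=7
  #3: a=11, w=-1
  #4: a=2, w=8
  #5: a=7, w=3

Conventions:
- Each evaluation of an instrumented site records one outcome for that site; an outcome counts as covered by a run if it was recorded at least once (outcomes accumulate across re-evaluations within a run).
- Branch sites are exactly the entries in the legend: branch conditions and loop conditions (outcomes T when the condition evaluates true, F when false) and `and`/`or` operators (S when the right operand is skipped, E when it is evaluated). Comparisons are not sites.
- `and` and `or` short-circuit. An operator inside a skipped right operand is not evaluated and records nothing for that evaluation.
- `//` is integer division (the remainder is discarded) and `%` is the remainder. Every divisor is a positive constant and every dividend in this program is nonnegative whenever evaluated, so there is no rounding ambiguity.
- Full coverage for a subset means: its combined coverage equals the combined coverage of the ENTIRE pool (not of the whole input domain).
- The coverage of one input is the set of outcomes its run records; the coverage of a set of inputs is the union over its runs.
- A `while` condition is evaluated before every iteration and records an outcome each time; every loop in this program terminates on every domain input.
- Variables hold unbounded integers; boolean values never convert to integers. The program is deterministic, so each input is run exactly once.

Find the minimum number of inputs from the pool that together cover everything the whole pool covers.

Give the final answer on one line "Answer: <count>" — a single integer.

#1 (a=2, w=-1) -> covered: B1=T, B1=F, B2=T, B2=F, B3=F, B4=S, B5=F
#2 (a=5, w=7) -> covered: B1=T, B1=F, B2=T, B2=F, B3=F, B4=S, B5=F
#3 (a=11, w=-1) -> covered: B1=T, B1=F, B2=T, B2=F, B3=F, B4=S, B5=T
#4 (a=2, w=8) -> covered: B1=T, B1=F, B2=T, B2=F, B3=F, B4=S, B5=F
#5 (a=7, w=3) -> covered: B1=T, B1=F, B2=T, B2=F, B3=T, B4=E
the full pool covers 10 outcomes: B1=T, B1=F, B2=T, B2=F, B3=T, B3=F, B4=S, B4=E, B5=T, B5=F
no size-1 subset reaches all 10 outcomes (best union: 7/10)
no size-2 subset reaches all 10 outcomes (best union: 9/10)
the canonical winner is {1, 3, 5}: size 3, full 10-outcome coverage, earliest index list among size-3 covers

Answer: 3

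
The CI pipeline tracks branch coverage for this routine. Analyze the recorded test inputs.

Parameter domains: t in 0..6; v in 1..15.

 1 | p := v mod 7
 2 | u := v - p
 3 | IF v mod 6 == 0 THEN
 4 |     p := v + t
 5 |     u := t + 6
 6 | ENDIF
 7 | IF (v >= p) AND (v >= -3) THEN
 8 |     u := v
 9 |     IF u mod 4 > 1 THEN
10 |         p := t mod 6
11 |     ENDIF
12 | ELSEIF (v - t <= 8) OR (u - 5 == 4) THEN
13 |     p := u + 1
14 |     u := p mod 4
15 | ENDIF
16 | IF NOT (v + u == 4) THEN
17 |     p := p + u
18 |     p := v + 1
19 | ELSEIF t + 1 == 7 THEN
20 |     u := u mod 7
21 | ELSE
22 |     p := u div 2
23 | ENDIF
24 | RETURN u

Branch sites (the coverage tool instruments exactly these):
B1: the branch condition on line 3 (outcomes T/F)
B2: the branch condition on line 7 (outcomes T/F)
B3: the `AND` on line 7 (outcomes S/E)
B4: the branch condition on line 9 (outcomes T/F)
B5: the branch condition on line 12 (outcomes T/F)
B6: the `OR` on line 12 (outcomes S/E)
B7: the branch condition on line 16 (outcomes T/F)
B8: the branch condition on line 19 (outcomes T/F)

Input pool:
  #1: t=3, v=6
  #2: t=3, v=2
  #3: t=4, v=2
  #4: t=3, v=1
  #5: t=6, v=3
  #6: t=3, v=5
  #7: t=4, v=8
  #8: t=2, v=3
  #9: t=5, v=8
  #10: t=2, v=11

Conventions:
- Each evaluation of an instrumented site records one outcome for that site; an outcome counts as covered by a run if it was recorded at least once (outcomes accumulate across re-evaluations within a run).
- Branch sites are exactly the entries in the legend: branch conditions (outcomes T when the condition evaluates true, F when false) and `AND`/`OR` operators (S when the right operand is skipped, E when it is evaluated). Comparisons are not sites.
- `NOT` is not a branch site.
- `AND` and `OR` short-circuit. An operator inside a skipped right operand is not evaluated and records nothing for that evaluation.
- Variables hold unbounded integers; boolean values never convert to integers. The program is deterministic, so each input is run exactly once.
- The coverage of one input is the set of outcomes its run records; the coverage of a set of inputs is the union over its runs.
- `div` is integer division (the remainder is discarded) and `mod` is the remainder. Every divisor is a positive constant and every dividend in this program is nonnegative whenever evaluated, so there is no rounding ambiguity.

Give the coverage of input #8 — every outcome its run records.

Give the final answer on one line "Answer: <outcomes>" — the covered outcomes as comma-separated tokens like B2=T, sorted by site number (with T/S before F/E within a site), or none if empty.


Event log for input #8 (t=2, v=3):
  B1->F, B3->E, B2->T, B4->T, B7->T
deduplicating events, the covered set is: B1=F, B2=T, B3=E, B4=T, B7=T
Answer: B1=F, B2=T, B3=E, B4=T, B7=T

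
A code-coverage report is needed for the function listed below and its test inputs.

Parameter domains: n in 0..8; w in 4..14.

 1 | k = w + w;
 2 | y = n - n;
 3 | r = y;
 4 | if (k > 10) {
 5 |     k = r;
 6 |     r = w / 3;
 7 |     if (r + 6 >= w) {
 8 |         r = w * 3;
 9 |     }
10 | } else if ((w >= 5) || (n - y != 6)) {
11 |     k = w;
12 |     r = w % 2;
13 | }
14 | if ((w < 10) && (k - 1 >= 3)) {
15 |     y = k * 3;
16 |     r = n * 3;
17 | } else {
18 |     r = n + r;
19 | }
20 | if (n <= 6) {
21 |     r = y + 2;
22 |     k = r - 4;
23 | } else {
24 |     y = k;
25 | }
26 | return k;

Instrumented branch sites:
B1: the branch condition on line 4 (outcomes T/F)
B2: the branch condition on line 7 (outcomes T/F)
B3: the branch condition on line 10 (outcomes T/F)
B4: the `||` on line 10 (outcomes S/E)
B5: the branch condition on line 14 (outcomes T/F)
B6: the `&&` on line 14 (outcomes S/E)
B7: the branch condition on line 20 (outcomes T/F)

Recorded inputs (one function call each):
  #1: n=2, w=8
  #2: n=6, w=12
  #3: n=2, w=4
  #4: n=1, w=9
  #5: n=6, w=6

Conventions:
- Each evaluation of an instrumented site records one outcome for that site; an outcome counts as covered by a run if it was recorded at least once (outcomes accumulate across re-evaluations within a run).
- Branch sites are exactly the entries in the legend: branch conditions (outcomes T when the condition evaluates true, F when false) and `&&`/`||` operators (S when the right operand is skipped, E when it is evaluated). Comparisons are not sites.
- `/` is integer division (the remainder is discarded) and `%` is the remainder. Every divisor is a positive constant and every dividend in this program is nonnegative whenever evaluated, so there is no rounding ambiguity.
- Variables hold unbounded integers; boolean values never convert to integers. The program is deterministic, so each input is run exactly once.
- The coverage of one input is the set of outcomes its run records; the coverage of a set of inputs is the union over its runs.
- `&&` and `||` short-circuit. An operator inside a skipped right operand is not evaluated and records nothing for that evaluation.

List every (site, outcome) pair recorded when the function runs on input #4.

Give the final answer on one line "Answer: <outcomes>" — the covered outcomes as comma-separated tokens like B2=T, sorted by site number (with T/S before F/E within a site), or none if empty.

Event log for input #4 (n=1, w=9):
  B1->T, B2->T, B6->E, B5->F, B7->T
distinct outcomes covered: B1=T, B2=T, B5=F, B6=E, B7=T

Answer: B1=T, B2=T, B5=F, B6=E, B7=T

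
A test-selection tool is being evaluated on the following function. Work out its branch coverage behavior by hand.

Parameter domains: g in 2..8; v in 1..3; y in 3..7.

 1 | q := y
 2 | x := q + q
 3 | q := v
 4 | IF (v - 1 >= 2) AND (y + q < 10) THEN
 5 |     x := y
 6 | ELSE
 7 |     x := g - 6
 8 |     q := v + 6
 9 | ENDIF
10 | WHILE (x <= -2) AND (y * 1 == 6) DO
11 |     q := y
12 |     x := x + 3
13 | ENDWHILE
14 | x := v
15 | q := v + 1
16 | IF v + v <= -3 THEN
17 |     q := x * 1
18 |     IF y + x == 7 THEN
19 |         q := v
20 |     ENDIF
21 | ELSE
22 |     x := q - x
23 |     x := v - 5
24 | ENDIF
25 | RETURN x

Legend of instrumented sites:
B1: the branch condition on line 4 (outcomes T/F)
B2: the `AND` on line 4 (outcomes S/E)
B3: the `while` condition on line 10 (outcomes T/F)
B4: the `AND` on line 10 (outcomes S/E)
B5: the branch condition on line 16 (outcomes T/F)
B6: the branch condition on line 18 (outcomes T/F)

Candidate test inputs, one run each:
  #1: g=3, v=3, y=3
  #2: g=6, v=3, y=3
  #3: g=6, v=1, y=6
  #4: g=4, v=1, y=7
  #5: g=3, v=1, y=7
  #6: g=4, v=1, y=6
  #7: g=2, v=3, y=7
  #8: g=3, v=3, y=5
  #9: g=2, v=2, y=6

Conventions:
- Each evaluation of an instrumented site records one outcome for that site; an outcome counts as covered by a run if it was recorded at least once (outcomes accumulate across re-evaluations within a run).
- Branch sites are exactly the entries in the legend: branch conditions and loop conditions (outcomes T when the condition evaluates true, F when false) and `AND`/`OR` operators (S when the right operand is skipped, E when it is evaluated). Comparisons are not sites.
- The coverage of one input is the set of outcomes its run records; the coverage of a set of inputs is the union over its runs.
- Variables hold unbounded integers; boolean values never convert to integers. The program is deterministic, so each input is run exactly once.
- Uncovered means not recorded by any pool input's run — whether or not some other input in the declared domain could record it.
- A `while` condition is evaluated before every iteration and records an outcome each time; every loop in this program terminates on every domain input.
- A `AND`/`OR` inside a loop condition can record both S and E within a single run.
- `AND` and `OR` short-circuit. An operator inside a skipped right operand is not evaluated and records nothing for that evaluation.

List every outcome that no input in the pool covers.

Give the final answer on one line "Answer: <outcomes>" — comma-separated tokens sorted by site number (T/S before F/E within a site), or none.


input #1 (g=3, v=3, y=3): events B2->E, B1->T, B4->S, B3->F, B5->F; covers B1=T, B2=E, B3=F, B4=S, B5=F
input #2 (g=6, v=3, y=3): events B2->E, B1->T, B4->S, B3->F, B5->F; covers B1=T, B2=E, B3=F, B4=S, B5=F
input #3 (g=6, v=1, y=6): events B2->S, B1->F, B4->S, B3->F, B5->F; covers B1=F, B2=S, B3=F, B4=S, B5=F
input #4 (g=4, v=1, y=7): events B2->S, B1->F, B4->E, B3->F, B5->F; covers B1=F, B2=S, B3=F, B4=E, B5=F
input #5 (g=3, v=1, y=7): events B2->S, B1->F, B4->E, B3->F, B5->F; covers B1=F, B2=S, B3=F, B4=E, B5=F
input #6 (g=4, v=1, y=6): events B2->S, B1->F, B4->E, B3->T, B4->S, B3->F, B5->F; covers B1=F, B2=S, B3=T, B3=F, B4=S, B4=E, B5=F
input #7 (g=2, v=3, y=7): events B2->E, B1->F, B4->E, B3->F, B5->F; covers B1=F, B2=E, B3=F, B4=E, B5=F
input #8 (g=3, v=3, y=5): events B2->E, B1->T, B4->S, B3->F, B5->F; covers B1=T, B2=E, B3=F, B4=S, B5=F
input #9 (g=2, v=2, y=6): events B2->S, B1->F, B4->E, B3->T, B4->S, B3->F, B5->F; covers B1=F, B2=S, B3=T, B3=F, B4=S, B4=E, B5=F
union over the pool: B1=T, B1=F, B2=S, B2=E, B3=T, B3=F, B4=S, B4=E, B5=F
uncovered (3 of 12): B5=T, B6=T, B6=F
Answer: B5=T, B6=T, B6=F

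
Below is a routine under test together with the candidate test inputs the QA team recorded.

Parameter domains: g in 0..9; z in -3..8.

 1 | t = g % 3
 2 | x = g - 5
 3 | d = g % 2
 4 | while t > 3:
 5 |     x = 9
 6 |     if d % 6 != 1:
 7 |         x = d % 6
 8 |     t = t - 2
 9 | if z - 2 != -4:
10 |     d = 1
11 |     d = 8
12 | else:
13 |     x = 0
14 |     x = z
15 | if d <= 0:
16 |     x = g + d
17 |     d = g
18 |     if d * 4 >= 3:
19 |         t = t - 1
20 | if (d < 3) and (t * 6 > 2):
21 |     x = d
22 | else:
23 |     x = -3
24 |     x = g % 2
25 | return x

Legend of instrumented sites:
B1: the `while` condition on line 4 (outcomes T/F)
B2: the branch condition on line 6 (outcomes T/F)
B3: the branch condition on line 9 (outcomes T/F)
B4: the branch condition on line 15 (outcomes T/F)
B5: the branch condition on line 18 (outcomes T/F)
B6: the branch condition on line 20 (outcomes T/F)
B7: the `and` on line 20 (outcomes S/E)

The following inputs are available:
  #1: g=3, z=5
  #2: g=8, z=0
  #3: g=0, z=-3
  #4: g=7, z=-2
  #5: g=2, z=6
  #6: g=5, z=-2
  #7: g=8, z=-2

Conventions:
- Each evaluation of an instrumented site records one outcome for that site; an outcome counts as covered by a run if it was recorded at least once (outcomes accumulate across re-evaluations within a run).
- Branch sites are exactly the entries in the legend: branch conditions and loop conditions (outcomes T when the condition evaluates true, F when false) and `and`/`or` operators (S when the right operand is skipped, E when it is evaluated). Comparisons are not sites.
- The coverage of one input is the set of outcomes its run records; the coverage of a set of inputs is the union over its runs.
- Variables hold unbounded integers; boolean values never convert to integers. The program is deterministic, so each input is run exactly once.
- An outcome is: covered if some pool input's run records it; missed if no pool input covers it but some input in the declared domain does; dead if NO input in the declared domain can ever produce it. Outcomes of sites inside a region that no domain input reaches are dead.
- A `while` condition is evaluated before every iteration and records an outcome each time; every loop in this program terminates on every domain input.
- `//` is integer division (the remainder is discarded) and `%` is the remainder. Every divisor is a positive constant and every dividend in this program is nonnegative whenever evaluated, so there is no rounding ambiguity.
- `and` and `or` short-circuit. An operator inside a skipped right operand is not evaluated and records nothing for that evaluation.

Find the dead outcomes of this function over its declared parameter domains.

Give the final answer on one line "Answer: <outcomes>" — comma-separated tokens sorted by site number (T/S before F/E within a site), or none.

checking every outcome against all 120 domain inputs:
  B1=T: never recorded by any domain input -> dead
  B2=T: never recorded by any domain input -> dead
  B2=F: never recorded by any domain input -> dead
  reachable outcomes have witnesses, e.g. B1=F (e.g. g=0, z=-3), B3=T (e.g. g=0, z=-3), B3=F (e.g. g=0, z=-2), B4=T (e.g. g=0, z=-2)

Answer: B1=T, B2=T, B2=F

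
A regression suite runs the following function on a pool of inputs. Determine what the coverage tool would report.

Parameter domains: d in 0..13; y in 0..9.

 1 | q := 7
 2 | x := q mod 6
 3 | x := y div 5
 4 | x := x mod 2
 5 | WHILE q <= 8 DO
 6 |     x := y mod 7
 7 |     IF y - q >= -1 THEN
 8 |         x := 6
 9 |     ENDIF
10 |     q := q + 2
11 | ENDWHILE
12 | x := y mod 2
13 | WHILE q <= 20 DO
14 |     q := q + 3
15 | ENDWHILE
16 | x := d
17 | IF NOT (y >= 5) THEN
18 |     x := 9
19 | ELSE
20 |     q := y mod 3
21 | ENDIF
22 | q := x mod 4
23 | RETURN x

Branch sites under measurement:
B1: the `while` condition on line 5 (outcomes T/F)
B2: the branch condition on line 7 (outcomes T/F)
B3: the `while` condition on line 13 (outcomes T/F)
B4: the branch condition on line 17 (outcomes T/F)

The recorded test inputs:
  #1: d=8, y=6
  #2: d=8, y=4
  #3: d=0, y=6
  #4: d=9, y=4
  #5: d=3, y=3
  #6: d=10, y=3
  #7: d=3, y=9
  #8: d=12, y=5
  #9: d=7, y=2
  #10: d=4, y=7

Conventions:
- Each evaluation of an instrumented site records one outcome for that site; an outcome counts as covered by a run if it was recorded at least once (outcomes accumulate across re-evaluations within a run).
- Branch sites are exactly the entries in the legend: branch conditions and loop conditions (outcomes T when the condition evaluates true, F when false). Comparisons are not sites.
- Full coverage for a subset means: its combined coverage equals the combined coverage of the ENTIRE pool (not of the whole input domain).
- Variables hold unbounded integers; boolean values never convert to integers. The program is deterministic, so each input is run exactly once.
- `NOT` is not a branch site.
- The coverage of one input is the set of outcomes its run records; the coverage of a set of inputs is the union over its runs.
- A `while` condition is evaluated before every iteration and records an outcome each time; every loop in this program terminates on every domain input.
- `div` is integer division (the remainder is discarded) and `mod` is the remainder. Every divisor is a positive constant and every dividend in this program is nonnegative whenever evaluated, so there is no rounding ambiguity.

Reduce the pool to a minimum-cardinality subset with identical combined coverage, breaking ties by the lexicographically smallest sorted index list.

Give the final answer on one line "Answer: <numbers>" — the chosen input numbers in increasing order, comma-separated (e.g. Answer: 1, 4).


run #1 (d=8, y=6) records B1=T, B1=F, B2=T, B3=T, B3=F, B4=F
run #2 (d=8, y=4) records B1=T, B1=F, B2=F, B3=T, B3=F, B4=T
run #3 (d=0, y=6) records B1=T, B1=F, B2=T, B3=T, B3=F, B4=F
run #4 (d=9, y=4) records B1=T, B1=F, B2=F, B3=T, B3=F, B4=T
run #5 (d=3, y=3) records B1=T, B1=F, B2=F, B3=T, B3=F, B4=T
run #6 (d=10, y=3) records B1=T, B1=F, B2=F, B3=T, B3=F, B4=T
run #7 (d=3, y=9) records B1=T, B1=F, B2=T, B3=T, B3=F, B4=F
run #8 (d=12, y=5) records B1=T, B1=F, B2=F, B3=T, B3=F, B4=F
run #9 (d=7, y=2) records B1=T, B1=F, B2=F, B3=T, B3=F, B4=T
run #10 (d=4, y=7) records B1=T, B1=F, B2=T, B3=T, B3=F, B4=F
pool-wide coverage (8 outcomes): B1=T, B1=F, B2=T, B2=F, B3=T, B3=F, B4=T, B4=F
no size-1 subset reaches all 8 outcomes (best union: 6/8)
the canonical winner is {1, 2}: size 2, full 8-outcome coverage, earliest index list among size-2 covers
Answer: 1, 2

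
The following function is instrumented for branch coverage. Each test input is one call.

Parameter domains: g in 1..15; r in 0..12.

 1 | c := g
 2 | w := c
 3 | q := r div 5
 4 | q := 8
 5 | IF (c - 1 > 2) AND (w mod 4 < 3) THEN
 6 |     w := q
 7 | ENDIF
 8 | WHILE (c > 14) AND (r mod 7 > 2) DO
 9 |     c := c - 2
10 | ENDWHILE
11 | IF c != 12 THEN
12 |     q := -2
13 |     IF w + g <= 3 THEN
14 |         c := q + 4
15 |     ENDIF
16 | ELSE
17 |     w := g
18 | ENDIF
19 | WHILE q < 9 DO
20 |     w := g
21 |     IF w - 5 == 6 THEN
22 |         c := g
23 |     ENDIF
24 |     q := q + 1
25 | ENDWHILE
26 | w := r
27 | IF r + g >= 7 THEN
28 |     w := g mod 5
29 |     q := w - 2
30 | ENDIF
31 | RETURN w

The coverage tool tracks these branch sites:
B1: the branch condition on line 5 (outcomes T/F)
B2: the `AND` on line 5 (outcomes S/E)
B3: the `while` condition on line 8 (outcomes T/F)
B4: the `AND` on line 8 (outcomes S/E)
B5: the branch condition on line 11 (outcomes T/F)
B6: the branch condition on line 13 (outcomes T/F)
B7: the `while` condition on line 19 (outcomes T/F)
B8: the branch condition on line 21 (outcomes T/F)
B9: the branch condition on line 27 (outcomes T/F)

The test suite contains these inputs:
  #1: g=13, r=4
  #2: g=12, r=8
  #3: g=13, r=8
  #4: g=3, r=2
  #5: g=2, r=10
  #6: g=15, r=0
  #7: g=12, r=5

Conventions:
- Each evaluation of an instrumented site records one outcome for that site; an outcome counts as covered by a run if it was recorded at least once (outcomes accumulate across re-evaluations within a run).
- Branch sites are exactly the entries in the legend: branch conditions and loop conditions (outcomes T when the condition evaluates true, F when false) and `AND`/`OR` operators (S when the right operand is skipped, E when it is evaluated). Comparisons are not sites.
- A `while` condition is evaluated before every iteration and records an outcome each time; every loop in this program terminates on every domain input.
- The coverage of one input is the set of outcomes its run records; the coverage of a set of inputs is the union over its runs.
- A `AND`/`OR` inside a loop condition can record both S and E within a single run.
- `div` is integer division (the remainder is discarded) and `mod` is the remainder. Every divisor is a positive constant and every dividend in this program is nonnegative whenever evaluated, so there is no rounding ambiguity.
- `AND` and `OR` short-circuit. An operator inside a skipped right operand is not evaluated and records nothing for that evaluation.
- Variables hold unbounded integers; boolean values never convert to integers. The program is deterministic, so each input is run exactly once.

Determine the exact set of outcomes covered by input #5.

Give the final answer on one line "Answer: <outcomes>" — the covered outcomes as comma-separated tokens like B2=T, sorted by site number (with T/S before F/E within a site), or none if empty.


Tracing the run of input #5 (g=2, r=10):
  B2->S, B1->F, B4->S, B3->F, B5->T, B6->F, B7->T, B8->F, B7->T, B8->F
  B7->T, B8->F, B7->T, B8->F, B7->T, B8->F, B7->T, B8->F, B7->T, B8->F
  B7->T, B8->F, B7->T, B8->F, B7->T, B8->F, B7->T, B8->F, B7->F, B9->T
distinct outcomes covered: B1=F, B2=S, B3=F, B4=S, B5=T, B6=F, B7=T, B7=F, B8=F, B9=T
Answer: B1=F, B2=S, B3=F, B4=S, B5=T, B6=F, B7=T, B7=F, B8=F, B9=T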